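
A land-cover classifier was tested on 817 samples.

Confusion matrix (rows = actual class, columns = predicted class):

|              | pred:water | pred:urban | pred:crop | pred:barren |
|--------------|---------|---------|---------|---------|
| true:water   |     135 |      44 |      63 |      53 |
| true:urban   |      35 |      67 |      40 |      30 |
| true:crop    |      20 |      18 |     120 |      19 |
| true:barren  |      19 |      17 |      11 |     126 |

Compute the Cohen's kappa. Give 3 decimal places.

Observed agreement pₒ = trace/N = 448/817 = 0.5483
Expected agreement pₑ = Σ (rowᵢ·colᵢ)/N² = (295·209 + 172·146 + 177·234 + 173·228)/817² = 0.2511
κ = (pₒ − pₑ)/(1 − pₑ) = (0.5483 − 0.2511)/(1 − 0.2511) = 0.397

0.397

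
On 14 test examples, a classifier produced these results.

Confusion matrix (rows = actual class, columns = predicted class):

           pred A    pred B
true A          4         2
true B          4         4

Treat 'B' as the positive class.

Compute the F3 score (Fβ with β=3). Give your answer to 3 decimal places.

0.513

Fβ = (1+β²)·TP / ((1+β²)·TP + β²·FN + FP), with β²=9
= 10·4 / (10·4 + 9·4 + 2) = 0.513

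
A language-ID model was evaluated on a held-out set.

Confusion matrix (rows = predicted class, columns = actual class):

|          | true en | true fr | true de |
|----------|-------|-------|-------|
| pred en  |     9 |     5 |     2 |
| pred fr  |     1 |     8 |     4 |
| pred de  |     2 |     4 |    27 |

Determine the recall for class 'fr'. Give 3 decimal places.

Treat 'fr' as positive and all other classes as negative.
recall = TP/(TP+FN).
fr: TP=8, FN=5+4=9 → 8/17 = 0.4706

0.471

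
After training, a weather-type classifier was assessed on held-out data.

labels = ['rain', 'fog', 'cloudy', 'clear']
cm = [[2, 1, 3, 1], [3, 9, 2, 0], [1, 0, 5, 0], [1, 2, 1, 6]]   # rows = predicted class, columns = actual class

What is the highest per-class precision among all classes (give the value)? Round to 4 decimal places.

Per-class precision (TP/(TP+FP)):
  rain: TP=2, FP=1+3+1=5 → 2/7 = 0.28571
  fog: TP=9, FP=3+2+0=5 → 9/14 = 0.64286
  cloudy: TP=5, FP=1+0+0=1 → 5/6 = 0.83333
  clear: TP=6, FP=1+2+1=4 → 6/10 = 0.60000
Highest is class 'cloudy' with precision = 0.8333.

0.8333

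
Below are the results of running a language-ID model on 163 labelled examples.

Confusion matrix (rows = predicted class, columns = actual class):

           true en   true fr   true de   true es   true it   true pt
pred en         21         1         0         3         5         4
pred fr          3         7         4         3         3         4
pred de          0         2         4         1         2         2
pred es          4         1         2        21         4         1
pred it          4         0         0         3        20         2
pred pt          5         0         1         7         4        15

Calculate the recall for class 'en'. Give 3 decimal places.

One-vs-rest for 'en': TP = diagonal; FP = other classes predicted 'en'; FN = 'en' predicted as other.
recall = TP/(TP+FN).
en: TP=21, FN=3+0+4+4+5=16 → 21/37 = 0.5676

0.568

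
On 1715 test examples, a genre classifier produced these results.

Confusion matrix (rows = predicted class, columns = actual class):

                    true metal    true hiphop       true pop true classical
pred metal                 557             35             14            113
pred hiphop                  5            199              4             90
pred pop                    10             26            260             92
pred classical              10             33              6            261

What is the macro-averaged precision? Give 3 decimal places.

Per-class precision (TP/(TP+FP)):
  metal: TP=557, FP=35+14+113=162 → 557/719 = 0.7747
  hiphop: TP=199, FP=5+4+90=99 → 199/298 = 0.6678
  pop: TP=260, FP=10+26+92=128 → 260/388 = 0.6701
  classical: TP=261, FP=10+33+6=49 → 261/310 = 0.8419
Macro-precision = mean = (0.7747 + 0.6678 + 0.6701 + 0.8419) / 4 = 0.739

0.739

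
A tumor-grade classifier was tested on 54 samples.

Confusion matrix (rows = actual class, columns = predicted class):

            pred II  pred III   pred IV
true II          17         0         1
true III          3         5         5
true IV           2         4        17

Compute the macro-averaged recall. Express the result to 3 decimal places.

Per-class recall (TP/(TP+FN)):
  II: TP=17, FN=0+1=1 → 17/18 = 0.9444
  III: TP=5, FN=3+5=8 → 5/13 = 0.3846
  IV: TP=17, FN=2+4=6 → 17/23 = 0.7391
Macro-recall = mean = (0.9444 + 0.3846 + 0.7391) / 3 = 0.689

0.689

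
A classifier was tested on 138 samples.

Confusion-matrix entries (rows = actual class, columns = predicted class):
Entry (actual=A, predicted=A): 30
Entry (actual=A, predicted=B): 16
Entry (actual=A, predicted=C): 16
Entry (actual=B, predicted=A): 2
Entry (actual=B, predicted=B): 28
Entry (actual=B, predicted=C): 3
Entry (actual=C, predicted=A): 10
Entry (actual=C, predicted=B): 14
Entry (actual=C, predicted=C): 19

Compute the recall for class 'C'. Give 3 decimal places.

Take TP from the diagonal, FP from the rest of the 'C' prediction marginal, FN from the rest of the 'C' actual marginal.
recall = TP/(TP+FN).
C: TP=19, FN=10+14=24 → 19/43 = 0.4419

0.442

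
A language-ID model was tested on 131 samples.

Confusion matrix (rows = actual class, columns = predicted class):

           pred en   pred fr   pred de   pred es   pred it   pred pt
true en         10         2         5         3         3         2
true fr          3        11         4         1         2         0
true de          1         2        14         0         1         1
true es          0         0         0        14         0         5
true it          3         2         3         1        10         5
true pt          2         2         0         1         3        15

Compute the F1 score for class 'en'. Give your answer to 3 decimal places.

0.455

One-vs-rest for 'en': TP = diagonal; FP = other classes predicted 'en'; FN = 'en' predicted as other.
F1 score = 2·TP/(2·TP+FP+FN).
en: TP=10, FP=3+1+0+3+2=9, FN=2+5+3+3+2=15 → 20/44 = 0.4545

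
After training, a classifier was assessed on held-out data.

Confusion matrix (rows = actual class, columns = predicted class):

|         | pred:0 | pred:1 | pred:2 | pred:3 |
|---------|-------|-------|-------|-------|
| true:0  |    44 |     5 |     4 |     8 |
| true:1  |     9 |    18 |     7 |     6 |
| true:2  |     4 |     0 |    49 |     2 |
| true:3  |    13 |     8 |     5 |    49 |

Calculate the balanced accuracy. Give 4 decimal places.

0.6789

Balanced accuracy = mean of per-class recall.
  0: recall = 44/61 = 0.72131
  1: recall = 18/40 = 0.45000
  2: recall = 49/55 = 0.89091
  3: recall = 49/75 = 0.65333
Mean = (0.72131 + 0.45000 + 0.89091 + 0.65333) / 4 = 0.6789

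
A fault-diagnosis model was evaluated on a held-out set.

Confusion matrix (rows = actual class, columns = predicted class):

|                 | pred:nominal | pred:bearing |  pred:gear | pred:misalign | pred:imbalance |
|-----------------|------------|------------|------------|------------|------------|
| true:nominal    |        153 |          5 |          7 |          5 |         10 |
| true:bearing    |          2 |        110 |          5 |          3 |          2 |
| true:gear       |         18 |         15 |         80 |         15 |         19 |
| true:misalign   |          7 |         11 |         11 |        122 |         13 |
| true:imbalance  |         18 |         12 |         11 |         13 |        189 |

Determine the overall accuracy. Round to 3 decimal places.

Accuracy = trace / total = (153+110+80+122+189=654) / 856 = 654/856 = 0.764

0.764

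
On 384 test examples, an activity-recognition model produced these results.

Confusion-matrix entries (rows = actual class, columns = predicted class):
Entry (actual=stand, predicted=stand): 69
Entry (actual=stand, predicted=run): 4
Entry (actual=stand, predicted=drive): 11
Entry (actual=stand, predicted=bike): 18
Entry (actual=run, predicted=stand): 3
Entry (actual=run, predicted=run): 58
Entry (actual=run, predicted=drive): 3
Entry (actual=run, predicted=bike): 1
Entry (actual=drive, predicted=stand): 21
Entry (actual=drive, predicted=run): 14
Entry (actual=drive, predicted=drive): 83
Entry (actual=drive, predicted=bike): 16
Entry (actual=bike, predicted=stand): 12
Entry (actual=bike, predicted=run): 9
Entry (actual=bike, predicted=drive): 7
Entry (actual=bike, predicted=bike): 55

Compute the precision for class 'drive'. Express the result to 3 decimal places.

0.798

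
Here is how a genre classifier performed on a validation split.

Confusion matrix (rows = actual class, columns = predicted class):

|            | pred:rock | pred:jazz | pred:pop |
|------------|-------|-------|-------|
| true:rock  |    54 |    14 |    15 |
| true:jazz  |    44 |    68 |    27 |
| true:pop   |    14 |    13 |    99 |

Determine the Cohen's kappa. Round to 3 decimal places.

Observed agreement pₒ = trace/N = 221/348 = 0.6351
Expected agreement pₑ = Σ (rowᵢ·colᵢ)/N² = (83·112 + 139·95 + 126·141)/348² = 0.3325
κ = (pₒ − pₑ)/(1 − pₑ) = (0.6351 − 0.3325)/(1 − 0.3325) = 0.453

0.453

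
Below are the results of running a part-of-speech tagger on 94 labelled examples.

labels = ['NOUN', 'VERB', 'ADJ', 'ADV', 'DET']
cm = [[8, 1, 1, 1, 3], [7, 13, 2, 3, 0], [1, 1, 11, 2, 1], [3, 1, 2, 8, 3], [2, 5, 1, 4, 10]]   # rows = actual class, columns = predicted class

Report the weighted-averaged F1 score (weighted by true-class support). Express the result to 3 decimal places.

Per-class F1 score (2·TP/(2·TP+FP+FN)):
  NOUN: TP=8, FP=7+1+3+2=13, FN=1+1+1+3=6 → 16/35 = 0.4571
  VERB: TP=13, FP=1+1+1+5=8, FN=7+2+3+0=12 → 26/46 = 0.5652
  ADJ: TP=11, FP=1+2+2+1=6, FN=1+1+2+1=5 → 22/33 = 0.6667
  ADV: TP=8, FP=1+3+2+4=10, FN=3+1+2+3=9 → 16/35 = 0.4571
  DET: TP=10, FP=3+0+1+3=7, FN=2+5+1+4=12 → 20/39 = 0.5128
Weighted-F1 score = Σ (supportᵢ/N)·F1 scoreᵢ with N=94: (14/94)·0.4571 + (25/94)·0.5652 + (16/94)·0.6667 + (17/94)·0.4571 + (22/94)·0.5128 = 0.535

0.535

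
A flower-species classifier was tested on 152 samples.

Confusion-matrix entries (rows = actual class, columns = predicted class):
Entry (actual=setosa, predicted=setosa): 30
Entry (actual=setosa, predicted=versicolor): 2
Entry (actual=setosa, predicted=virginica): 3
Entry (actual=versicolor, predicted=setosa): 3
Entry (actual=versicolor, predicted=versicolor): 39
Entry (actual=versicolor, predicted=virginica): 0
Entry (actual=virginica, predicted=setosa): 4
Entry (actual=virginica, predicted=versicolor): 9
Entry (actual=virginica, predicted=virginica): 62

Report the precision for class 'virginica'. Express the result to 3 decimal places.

One-vs-rest for 'virginica': TP = diagonal; FP = other classes predicted 'virginica'; FN = 'virginica' predicted as other.
precision = TP/(TP+FP).
virginica: TP=62, FP=3+0=3 → 62/65 = 0.9538

0.954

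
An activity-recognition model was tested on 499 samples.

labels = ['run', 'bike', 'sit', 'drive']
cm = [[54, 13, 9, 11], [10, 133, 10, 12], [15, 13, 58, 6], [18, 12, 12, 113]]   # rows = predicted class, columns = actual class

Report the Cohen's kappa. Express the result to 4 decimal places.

0.6137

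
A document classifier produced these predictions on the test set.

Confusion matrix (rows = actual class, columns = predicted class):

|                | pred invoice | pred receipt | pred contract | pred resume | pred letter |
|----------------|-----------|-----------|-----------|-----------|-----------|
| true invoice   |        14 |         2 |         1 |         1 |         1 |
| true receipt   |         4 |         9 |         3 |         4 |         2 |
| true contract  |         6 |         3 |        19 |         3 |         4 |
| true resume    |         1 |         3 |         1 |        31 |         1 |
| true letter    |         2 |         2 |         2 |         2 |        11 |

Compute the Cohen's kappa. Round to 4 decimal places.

0.5377

Observed agreement pₒ = trace/N = 84/132 = 0.63636
Expected agreement pₑ = Σ (rowᵢ·colᵢ)/N² = (19·27 + 22·19 + 35·26 + 37·41 + 19·19)/132² = 0.21344
κ = (pₒ − pₑ)/(1 − pₑ) = (0.63636 − 0.21344)/(1 − 0.21344) = 0.5377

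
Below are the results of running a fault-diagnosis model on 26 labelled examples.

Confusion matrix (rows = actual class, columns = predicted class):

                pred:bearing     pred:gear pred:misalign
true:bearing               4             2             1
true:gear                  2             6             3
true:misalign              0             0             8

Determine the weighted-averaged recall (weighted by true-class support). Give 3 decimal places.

0.692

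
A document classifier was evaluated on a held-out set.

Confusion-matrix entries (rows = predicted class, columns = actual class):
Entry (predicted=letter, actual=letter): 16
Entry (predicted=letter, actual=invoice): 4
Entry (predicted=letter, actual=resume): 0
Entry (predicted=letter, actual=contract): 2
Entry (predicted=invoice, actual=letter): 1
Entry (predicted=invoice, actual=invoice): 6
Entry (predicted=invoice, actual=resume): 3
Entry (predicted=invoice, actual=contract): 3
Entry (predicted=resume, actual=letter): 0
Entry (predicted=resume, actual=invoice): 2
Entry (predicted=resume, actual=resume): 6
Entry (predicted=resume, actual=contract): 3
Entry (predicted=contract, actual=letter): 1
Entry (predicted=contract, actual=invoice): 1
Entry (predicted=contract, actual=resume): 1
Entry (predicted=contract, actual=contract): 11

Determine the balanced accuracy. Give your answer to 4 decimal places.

Balanced accuracy = mean of per-class recall.
  letter: recall = 16/18 = 0.88889
  invoice: recall = 6/13 = 0.46154
  resume: recall = 6/10 = 0.60000
  contract: recall = 11/19 = 0.57895
Mean = (0.88889 + 0.46154 + 0.60000 + 0.57895) / 4 = 0.6323

0.6323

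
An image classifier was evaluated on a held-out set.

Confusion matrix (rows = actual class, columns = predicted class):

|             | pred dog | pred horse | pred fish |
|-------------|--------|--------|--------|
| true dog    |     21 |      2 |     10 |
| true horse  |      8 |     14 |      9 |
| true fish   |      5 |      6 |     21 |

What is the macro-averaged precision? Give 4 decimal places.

0.5930

Per-class precision (TP/(TP+FP)):
  dog: TP=21, FP=8+5=13 → 21/34 = 0.61765
  horse: TP=14, FP=2+6=8 → 14/22 = 0.63636
  fish: TP=21, FP=10+9=19 → 21/40 = 0.52500
Macro-precision = mean = (0.61765 + 0.63636 + 0.52500) / 3 = 0.5930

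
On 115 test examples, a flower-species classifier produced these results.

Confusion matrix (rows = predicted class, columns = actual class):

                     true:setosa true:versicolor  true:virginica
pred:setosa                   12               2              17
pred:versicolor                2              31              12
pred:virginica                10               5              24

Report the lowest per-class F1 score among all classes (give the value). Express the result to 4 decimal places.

Per-class F1 score (2·TP/(2·TP+FP+FN)):
  setosa: TP=12, FP=2+17=19, FN=2+10=12 → 24/55 = 0.43636
  versicolor: TP=31, FP=2+12=14, FN=2+5=7 → 62/83 = 0.74699
  virginica: TP=24, FP=10+5=15, FN=17+12=29 → 48/92 = 0.52174
Lowest is class 'setosa' with F1 score = 0.4364.

0.4364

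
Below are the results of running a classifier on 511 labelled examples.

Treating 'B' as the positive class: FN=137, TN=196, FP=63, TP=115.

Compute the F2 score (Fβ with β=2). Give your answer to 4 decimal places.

Fβ = (1+β²)·TP / ((1+β²)·TP + β²·FN + FP), with β²=4
= 5·115 / (5·115 + 4·137 + 63) = 0.4848

0.4848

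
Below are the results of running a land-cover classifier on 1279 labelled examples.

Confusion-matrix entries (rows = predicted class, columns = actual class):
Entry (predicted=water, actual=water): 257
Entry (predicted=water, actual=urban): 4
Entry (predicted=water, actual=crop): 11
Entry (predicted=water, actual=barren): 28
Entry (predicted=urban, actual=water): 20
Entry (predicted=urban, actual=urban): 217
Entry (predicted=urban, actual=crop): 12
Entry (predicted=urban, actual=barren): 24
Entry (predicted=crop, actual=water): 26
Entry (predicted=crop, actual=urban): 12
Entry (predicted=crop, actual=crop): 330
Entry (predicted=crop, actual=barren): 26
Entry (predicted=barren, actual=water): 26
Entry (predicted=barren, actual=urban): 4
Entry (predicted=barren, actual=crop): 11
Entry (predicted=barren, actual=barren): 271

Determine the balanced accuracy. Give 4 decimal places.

0.8450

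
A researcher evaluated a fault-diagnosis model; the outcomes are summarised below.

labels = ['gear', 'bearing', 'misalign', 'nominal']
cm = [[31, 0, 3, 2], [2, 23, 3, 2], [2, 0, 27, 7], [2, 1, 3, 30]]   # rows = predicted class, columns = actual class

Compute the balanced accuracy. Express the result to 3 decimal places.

0.819

Balanced accuracy = mean of per-class recall.
  gear: recall = 31/37 = 0.8378
  bearing: recall = 23/24 = 0.9583
  misalign: recall = 27/36 = 0.7500
  nominal: recall = 30/41 = 0.7317
Mean = (0.8378 + 0.9583 + 0.7500 + 0.7317) / 4 = 0.819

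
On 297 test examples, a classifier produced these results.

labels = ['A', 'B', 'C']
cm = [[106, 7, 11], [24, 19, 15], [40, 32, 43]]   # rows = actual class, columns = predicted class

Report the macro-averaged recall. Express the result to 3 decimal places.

Per-class recall (TP/(TP+FN)):
  A: TP=106, FN=7+11=18 → 106/124 = 0.8548
  B: TP=19, FN=24+15=39 → 19/58 = 0.3276
  C: TP=43, FN=40+32=72 → 43/115 = 0.3739
Macro-recall = mean = (0.8548 + 0.3276 + 0.3739) / 3 = 0.519

0.519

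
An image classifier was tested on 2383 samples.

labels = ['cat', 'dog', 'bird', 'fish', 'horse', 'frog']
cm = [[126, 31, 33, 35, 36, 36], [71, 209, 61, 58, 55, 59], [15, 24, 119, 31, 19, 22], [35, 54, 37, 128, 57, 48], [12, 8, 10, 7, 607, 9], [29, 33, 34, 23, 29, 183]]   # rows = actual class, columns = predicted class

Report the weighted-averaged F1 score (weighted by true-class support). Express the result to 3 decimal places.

Per-class F1 score (2·TP/(2·TP+FP+FN)):
  cat: TP=126, FP=71+15+35+12+29=162, FN=31+33+35+36+36=171 → 252/585 = 0.4308
  dog: TP=209, FP=31+24+54+8+33=150, FN=71+61+58+55+59=304 → 418/872 = 0.4794
  bird: TP=119, FP=33+61+37+10+34=175, FN=15+24+31+19+22=111 → 238/524 = 0.4542
  fish: TP=128, FP=35+58+31+7+23=154, FN=35+54+37+57+48=231 → 256/641 = 0.3994
  horse: TP=607, FP=36+55+19+57+29=196, FN=12+8+10+7+9=46 → 1214/1456 = 0.8338
  frog: TP=183, FP=36+59+22+48+9=174, FN=29+33+34+23+29=148 → 366/688 = 0.5320
Weighted-F1 score = Σ (supportᵢ/N)·F1 scoreᵢ with N=2383: (297/2383)·0.4308 + (513/2383)·0.4794 + (230/2383)·0.4542 + (359/2383)·0.3994 + (653/2383)·0.8338 + (331/2383)·0.5320 = 0.563

0.563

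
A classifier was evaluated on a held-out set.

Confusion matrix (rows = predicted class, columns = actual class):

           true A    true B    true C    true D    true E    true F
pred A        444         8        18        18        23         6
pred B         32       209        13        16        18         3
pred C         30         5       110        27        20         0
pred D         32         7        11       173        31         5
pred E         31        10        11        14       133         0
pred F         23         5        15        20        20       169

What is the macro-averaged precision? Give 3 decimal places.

0.693

Per-class precision (TP/(TP+FP)):
  A: TP=444, FP=8+18+18+23+6=73 → 444/517 = 0.8588
  B: TP=209, FP=32+13+16+18+3=82 → 209/291 = 0.7182
  C: TP=110, FP=30+5+27+20+0=82 → 110/192 = 0.5729
  D: TP=173, FP=32+7+11+31+5=86 → 173/259 = 0.6680
  E: TP=133, FP=31+10+11+14+0=66 → 133/199 = 0.6683
  F: TP=169, FP=23+5+15+20+20=83 → 169/252 = 0.6706
Macro-precision = mean = (0.8588 + 0.7182 + 0.5729 + 0.6680 + 0.6683 + 0.6706) / 6 = 0.693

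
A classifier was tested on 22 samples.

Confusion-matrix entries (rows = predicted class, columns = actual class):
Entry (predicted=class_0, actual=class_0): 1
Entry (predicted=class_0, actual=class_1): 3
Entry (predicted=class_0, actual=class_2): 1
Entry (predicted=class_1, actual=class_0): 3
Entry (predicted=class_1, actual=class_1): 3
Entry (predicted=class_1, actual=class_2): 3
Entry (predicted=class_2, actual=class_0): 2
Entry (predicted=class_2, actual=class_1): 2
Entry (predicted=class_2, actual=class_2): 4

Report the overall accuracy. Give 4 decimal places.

Accuracy = trace / total = (1+3+4=8) / 22 = 8/22 = 0.3636

0.3636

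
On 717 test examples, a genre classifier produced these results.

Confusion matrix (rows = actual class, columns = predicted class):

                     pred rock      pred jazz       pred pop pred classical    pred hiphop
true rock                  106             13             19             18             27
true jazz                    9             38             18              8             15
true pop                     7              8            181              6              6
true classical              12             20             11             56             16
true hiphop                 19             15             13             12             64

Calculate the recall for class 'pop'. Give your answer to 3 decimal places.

Treat 'pop' as positive and all other classes as negative.
recall = TP/(TP+FN).
pop: TP=181, FN=7+8+6+6=27 → 181/208 = 0.8702

0.870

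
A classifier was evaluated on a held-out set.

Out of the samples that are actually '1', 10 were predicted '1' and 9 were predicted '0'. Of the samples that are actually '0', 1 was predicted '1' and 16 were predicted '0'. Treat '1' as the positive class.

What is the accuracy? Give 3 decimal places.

0.722

Accuracy = (TP+TN)/N = (10+16)/36 = 0.722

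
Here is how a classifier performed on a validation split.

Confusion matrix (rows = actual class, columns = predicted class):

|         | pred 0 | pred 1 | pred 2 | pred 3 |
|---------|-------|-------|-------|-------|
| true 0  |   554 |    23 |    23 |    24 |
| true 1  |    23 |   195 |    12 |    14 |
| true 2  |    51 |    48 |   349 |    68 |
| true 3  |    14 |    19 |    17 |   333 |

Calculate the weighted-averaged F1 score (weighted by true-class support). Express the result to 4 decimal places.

Per-class F1 score (2·TP/(2·TP+FP+FN)):
  0: TP=554, FP=23+51+14=88, FN=23+23+24=70 → 1108/1266 = 0.87520
  1: TP=195, FP=23+48+19=90, FN=23+12+14=49 → 390/529 = 0.73724
  2: TP=349, FP=23+12+17=52, FN=51+48+68=167 → 698/917 = 0.76118
  3: TP=333, FP=24+14+68=106, FN=14+19+17=50 → 666/822 = 0.81022
Weighted-F1 score = Σ (supportᵢ/N)·F1 scoreᵢ with N=1767: (624/1767)·0.87520 + (244/1767)·0.73724 + (516/1767)·0.76118 + (383/1767)·0.81022 = 0.8088

0.8088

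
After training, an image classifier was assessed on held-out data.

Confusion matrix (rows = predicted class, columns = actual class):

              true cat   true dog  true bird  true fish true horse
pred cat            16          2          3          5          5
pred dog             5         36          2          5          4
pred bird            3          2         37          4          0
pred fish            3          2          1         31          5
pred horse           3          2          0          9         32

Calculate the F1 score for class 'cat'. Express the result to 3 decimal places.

0.525

F1 score = 2·TP/(2·TP+FP+FN).
cat: TP=16, FP=2+3+5+5=15, FN=5+3+3+3=14 → 32/61 = 0.5246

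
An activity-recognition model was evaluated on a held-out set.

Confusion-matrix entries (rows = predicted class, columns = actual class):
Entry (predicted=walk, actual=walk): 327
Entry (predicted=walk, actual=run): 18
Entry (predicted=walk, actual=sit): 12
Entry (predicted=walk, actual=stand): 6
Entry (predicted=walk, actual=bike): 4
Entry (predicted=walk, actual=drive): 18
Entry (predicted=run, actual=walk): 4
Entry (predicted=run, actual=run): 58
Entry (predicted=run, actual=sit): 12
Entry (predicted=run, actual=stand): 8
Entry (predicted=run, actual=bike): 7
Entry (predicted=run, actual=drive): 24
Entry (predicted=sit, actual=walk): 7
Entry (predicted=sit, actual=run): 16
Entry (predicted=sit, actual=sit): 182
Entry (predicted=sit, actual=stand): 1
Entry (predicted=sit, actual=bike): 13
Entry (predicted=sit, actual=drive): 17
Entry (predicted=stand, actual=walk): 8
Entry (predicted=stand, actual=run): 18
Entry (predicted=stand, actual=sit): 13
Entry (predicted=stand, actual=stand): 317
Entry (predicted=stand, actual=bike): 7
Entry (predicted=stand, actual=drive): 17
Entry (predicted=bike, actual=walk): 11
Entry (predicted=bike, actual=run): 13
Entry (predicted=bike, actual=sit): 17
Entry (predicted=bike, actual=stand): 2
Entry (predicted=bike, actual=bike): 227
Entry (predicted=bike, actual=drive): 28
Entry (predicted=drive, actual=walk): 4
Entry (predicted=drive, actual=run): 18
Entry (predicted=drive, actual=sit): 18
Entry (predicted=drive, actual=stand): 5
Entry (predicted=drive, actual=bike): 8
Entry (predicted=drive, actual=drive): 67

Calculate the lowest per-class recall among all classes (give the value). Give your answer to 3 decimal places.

0.392

Per-class recall (TP/(TP+FN)):
  walk: TP=327, FN=4+7+8+11+4=34 → 327/361 = 0.9058
  run: TP=58, FN=18+16+18+13+18=83 → 58/141 = 0.4113
  sit: TP=182, FN=12+12+13+17+18=72 → 182/254 = 0.7165
  stand: TP=317, FN=6+8+1+2+5=22 → 317/339 = 0.9351
  bike: TP=227, FN=4+7+13+7+8=39 → 227/266 = 0.8534
  drive: TP=67, FN=18+24+17+17+28=104 → 67/171 = 0.3918
Lowest is class 'drive' with recall = 0.392.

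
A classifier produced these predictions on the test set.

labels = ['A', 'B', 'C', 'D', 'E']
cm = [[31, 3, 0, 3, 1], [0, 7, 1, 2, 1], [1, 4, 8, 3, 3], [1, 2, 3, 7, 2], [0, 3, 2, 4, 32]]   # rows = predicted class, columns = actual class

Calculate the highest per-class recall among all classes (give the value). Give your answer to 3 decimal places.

0.939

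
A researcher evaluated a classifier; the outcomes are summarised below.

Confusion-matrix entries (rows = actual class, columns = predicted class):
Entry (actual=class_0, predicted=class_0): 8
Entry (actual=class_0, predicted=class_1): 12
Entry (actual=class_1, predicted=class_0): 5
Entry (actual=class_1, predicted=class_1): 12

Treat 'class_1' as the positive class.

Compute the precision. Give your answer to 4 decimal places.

0.5000

Precision = TP/(TP+FP) = 12/(12+12) = 12/24 = 0.5000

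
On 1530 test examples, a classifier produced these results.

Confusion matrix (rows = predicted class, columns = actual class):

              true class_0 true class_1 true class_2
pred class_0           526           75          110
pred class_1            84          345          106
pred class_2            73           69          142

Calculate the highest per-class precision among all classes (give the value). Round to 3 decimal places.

0.740

Per-class precision (TP/(TP+FP)):
  class_0: TP=526, FP=75+110=185 → 526/711 = 0.7398
  class_1: TP=345, FP=84+106=190 → 345/535 = 0.6449
  class_2: TP=142, FP=73+69=142 → 142/284 = 0.5000
Highest is class 'class_0' with precision = 0.740.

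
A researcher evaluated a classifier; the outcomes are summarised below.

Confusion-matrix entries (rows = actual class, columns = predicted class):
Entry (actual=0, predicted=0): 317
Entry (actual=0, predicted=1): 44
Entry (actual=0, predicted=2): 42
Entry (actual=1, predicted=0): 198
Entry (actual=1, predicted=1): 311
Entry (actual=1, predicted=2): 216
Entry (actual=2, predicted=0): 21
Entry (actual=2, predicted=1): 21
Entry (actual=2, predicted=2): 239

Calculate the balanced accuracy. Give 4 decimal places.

0.6887

Balanced accuracy = mean of per-class recall.
  0: recall = 317/403 = 0.78660
  1: recall = 311/725 = 0.42897
  2: recall = 239/281 = 0.85053
Mean = (0.78660 + 0.42897 + 0.85053) / 3 = 0.6887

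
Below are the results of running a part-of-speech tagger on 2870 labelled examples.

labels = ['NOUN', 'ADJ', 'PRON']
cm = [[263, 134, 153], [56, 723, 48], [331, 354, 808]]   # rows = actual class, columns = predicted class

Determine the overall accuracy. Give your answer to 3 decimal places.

Accuracy = trace / total = (263+723+808=1794) / 2870 = 1794/2870 = 0.625

0.625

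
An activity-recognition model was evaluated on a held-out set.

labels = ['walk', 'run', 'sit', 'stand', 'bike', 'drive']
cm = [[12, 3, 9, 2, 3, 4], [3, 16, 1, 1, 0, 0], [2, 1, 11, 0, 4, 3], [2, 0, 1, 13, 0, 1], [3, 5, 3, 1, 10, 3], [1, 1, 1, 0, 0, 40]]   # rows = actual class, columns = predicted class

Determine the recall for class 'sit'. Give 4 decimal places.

recall = TP/(TP+FN).
sit: TP=11, FN=2+1+0+4+3=10 → 11/21 = 0.52381

0.5238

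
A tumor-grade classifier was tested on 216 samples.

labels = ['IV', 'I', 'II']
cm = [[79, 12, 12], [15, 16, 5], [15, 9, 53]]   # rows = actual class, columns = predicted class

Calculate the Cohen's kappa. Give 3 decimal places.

Observed agreement pₒ = trace/N = 148/216 = 0.6852
Expected agreement pₑ = Σ (rowᵢ·colᵢ)/N² = (103·109 + 36·37 + 77·70)/216² = 0.3847
κ = (pₒ − pₑ)/(1 − pₑ) = (0.6852 − 0.3847)/(1 − 0.3847) = 0.488

0.488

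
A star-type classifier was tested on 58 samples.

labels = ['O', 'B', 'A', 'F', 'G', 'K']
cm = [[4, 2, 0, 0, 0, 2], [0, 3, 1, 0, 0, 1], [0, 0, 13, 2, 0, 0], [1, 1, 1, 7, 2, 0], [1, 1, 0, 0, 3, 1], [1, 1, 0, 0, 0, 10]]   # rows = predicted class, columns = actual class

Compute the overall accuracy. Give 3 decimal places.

0.690

Accuracy = trace / total = (4+3+13+7+3+10=40) / 58 = 40/58 = 0.690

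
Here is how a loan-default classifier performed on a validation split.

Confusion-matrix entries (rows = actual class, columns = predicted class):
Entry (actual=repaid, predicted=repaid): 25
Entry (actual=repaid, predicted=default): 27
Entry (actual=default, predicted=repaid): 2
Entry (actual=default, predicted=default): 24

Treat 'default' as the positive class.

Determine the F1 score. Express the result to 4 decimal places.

Precision = TP/(TP+FP) = 24/51 = 0.4706
Recall = TP/(TP+FN) = 24/26 = 0.9231
F1 = 2·TP/(2·TP+FP+FN) = 48/77 = 0.6234

0.6234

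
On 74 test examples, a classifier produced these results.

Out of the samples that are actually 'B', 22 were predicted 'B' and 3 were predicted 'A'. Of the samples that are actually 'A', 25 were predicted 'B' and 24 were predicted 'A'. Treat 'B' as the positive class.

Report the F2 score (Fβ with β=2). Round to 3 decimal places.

Fβ = (1+β²)·TP / ((1+β²)·TP + β²·FN + FP), with β²=4
= 5·22 / (5·22 + 4·3 + 25) = 0.748

0.748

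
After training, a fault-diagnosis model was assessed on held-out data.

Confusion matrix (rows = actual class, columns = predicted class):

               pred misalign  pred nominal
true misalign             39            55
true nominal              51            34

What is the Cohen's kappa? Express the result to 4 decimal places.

Observed agreement pₒ = trace/N = 73/179 = 0.40782
Expected agreement pₑ = Σ (rowᵢ·colᵢ)/N² = (94·90 + 85·89)/179² = 0.50014
κ = (pₒ − pₑ)/(1 − pₑ) = (0.40782 − 0.50014)/(1 − 0.50014) = -0.1847

-0.1847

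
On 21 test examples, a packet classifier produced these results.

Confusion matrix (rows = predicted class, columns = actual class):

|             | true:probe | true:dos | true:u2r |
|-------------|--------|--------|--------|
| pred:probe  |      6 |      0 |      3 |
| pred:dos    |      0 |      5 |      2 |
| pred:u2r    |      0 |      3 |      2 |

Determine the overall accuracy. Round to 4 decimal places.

0.6190

Accuracy = trace / total = (6+5+2=13) / 21 = 13/21 = 0.6190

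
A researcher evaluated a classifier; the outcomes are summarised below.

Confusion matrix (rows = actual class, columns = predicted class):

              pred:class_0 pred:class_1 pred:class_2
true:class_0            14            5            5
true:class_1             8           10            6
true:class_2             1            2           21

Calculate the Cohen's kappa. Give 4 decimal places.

Observed agreement pₒ = trace/N = 45/72 = 0.62500
Expected agreement pₑ = Σ (rowᵢ·colᵢ)/N² = (24·23 + 24·17 + 24·32)/72² = 0.33333
κ = (pₒ − pₑ)/(1 − pₑ) = (0.62500 − 0.33333)/(1 − 0.33333) = 0.4375

0.4375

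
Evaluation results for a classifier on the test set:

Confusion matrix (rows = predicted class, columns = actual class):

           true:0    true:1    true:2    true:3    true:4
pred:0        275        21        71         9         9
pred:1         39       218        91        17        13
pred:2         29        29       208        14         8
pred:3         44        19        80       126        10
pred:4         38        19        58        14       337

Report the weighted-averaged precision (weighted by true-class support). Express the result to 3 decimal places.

Per-class precision (TP/(TP+FP)):
  0: TP=275, FP=21+71+9+9=110 → 275/385 = 0.7143
  1: TP=218, FP=39+91+17+13=160 → 218/378 = 0.5767
  2: TP=208, FP=29+29+14+8=80 → 208/288 = 0.7222
  3: TP=126, FP=44+19+80+10=153 → 126/279 = 0.4516
  4: TP=337, FP=38+19+58+14=129 → 337/466 = 0.7232
Weighted-precision = Σ (supportᵢ/N)·precisionᵢ with N=1796: (425/1796)·0.7143 + (306/1796)·0.5767 + (508/1796)·0.7222 + (180/1796)·0.4516 + (377/1796)·0.7232 = 0.669

0.669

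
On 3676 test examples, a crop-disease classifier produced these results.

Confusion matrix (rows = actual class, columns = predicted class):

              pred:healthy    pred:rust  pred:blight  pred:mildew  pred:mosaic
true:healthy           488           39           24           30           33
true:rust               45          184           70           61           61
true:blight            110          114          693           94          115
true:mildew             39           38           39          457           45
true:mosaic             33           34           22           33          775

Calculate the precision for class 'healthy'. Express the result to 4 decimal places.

One-vs-rest for 'healthy': TP = diagonal; FP = other classes predicted 'healthy'; FN = 'healthy' predicted as other.
precision = TP/(TP+FP).
healthy: TP=488, FP=45+110+39+33=227 → 488/715 = 0.68252

0.6825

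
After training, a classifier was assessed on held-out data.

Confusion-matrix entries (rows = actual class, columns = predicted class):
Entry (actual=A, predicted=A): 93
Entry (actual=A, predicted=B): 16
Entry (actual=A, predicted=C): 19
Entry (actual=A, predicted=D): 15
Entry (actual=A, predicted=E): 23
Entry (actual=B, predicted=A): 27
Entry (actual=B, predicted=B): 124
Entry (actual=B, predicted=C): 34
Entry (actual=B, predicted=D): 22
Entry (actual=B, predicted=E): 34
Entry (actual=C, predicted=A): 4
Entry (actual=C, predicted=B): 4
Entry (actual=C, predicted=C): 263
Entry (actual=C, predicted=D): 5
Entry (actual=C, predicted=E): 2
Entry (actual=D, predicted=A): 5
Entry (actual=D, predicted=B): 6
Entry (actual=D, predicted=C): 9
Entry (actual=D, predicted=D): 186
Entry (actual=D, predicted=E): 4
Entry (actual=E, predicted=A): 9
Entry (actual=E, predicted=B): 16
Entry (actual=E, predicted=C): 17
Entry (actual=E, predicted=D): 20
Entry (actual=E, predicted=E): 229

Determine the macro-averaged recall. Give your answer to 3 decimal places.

0.739

Per-class recall (TP/(TP+FN)):
  A: TP=93, FN=16+19+15+23=73 → 93/166 = 0.5602
  B: TP=124, FN=27+34+22+34=117 → 124/241 = 0.5145
  C: TP=263, FN=4+4+5+2=15 → 263/278 = 0.9460
  D: TP=186, FN=5+6+9+4=24 → 186/210 = 0.8857
  E: TP=229, FN=9+16+17+20=62 → 229/291 = 0.7869
Macro-recall = mean = (0.5602 + 0.5145 + 0.9460 + 0.8857 + 0.7869) / 5 = 0.739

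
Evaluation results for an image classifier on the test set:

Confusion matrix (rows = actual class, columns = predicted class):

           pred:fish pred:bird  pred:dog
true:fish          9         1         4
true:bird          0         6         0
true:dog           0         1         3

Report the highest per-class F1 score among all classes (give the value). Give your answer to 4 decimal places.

0.8571

Per-class F1 score (2·TP/(2·TP+FP+FN)):
  fish: TP=9, FP=0+0=0, FN=1+4=5 → 18/23 = 0.78261
  bird: TP=6, FP=1+1=2, FN=0+0=0 → 12/14 = 0.85714
  dog: TP=3, FP=4+0=4, FN=0+1=1 → 6/11 = 0.54545
Highest is class 'bird' with F1 score = 0.8571.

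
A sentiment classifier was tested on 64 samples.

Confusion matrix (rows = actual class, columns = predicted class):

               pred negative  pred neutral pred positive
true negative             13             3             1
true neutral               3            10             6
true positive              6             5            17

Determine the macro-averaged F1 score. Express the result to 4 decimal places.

0.6204

Per-class F1 score (2·TP/(2·TP+FP+FN)):
  negative: TP=13, FP=3+6=9, FN=3+1=4 → 26/39 = 0.66667
  neutral: TP=10, FP=3+5=8, FN=3+6=9 → 20/37 = 0.54054
  positive: TP=17, FP=1+6=7, FN=6+5=11 → 34/52 = 0.65385
Macro-F1 score = mean = (0.66667 + 0.54054 + 0.65385) / 3 = 0.6204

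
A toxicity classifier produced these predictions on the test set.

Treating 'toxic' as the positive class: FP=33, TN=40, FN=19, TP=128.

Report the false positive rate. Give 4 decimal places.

0.4521

FPR = FP/(FP+TN) = 33/(33+40) = 0.4521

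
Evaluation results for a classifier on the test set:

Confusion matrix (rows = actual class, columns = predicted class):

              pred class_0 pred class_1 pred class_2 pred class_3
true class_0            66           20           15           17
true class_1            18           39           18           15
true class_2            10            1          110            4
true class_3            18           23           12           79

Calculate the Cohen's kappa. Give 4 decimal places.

Observed agreement pₒ = trace/N = 294/465 = 0.63226
Expected agreement pₑ = Σ (rowᵢ·colᵢ)/N² = (118·112 + 90·83 + 125·155 + 132·115)/465² = 0.25548
κ = (pₒ − pₑ)/(1 − pₑ) = (0.63226 − 0.25548)/(1 − 0.25548) = 0.5061

0.5061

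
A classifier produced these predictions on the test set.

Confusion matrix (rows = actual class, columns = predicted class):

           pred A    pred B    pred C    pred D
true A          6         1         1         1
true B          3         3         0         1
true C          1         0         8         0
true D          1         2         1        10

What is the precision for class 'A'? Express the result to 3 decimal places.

One-vs-rest for 'A': TP = diagonal; FP = other classes predicted 'A'; FN = 'A' predicted as other.
precision = TP/(TP+FP).
A: TP=6, FP=3+1+1=5 → 6/11 = 0.5455

0.545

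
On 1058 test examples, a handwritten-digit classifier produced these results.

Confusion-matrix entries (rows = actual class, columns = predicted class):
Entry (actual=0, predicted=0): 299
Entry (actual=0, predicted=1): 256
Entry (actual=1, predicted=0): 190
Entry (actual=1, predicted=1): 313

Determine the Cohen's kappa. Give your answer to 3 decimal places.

0.160

Observed agreement pₒ = trace/N = 612/1058 = 0.5784
Expected agreement pₑ = Σ (rowᵢ·colᵢ)/N² = (555·489 + 503·569)/1058² = 0.4981
κ = (pₒ − pₑ)/(1 − pₑ) = (0.5784 − 0.4981)/(1 − 0.4981) = 0.160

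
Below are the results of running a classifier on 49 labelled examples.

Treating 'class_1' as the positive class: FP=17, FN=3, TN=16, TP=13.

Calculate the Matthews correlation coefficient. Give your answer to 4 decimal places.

MCC = (TP·TN − FP·FN) / √((TP+FP)(TP+FN)(TN+FP)(TN+FN))
Numerator = 13·16 − 17·3 = 157
Denominator = √(30·16·33·19) = √300960 = 548.5982
MCC = 157 / 548.5982 = 0.2862

0.2862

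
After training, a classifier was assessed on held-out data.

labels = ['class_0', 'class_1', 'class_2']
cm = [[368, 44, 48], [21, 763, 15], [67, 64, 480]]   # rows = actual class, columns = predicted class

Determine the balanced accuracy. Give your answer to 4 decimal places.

Balanced accuracy = mean of per-class recall.
  class_0: recall = 368/460 = 0.80000
  class_1: recall = 763/799 = 0.95494
  class_2: recall = 480/611 = 0.78560
Mean = (0.80000 + 0.95494 + 0.78560) / 3 = 0.8468

0.8468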